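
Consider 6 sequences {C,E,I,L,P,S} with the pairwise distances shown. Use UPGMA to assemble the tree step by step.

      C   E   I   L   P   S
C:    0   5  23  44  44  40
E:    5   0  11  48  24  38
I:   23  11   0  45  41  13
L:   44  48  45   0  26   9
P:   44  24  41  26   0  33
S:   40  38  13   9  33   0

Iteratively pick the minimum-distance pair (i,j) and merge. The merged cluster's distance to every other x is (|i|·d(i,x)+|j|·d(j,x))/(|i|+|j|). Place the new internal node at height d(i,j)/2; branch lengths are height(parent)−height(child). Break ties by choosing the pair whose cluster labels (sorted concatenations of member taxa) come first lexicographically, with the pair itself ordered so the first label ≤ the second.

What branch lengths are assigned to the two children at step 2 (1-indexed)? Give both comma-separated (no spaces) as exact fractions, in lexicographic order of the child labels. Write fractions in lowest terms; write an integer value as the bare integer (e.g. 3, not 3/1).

step 1: merge (C,E) at d=5; branch lengths C→5/2, E→5/2; new cluster CE
  updated: d(CE,I)=17, d(CE,L)=46, d(CE,P)=34, d(CE,S)=39
step 2: merge (L,S) at d=9; branch lengths L→9/2, S→9/2; new cluster LS
  updated: d(CE,LS)=85/2, d(I,LS)=29, d(LS,P)=59/2
step 3: merge (CE,I) at d=17; branch lengths CE→6, I→17/2; new cluster CEI
  updated: d(CEI,LS)=38, d(CEI,P)=109/3
step 4: merge (LS,P) at d=59/2; branch lengths LS→41/4, P→59/4; new cluster LPS
  updated: d(CEI,LPS)=337/9
step 5: merge (CEI,LPS) at d=337/9; branch lengths CEI→92/9, LPS→143/36; new cluster CEILPS
final tree: (((C:5/2,E:5/2):6,I:17/2):92/9,((L:9/2,S:9/2):41/4,P:59/4):143/36)
total length: 2437/36

9/2,9/2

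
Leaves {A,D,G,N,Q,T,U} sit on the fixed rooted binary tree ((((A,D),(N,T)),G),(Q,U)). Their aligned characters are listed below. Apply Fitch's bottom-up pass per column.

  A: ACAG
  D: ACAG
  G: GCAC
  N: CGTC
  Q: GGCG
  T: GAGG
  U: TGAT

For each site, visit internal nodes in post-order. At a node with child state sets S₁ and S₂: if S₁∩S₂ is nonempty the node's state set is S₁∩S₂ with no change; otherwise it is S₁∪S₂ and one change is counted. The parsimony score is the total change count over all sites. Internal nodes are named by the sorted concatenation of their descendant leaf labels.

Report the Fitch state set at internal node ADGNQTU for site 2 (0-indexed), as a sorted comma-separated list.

A

[col 0] AD: children A:{A}, D:{A} ∩→ {A}; cost 0
[col 0] NT: children N:{C}, T:{G} ∪→ {C,G}; cost 1
[col 0] ADNT: children AD:{A}, NT:{C,G} ∪→ {A,C,G}; cost 1
[col 0] ADGNT: children ADNT:{A,C,G}, G:{G} ∩→ {G}; cost 0
[col 0] QU: children Q:{G}, U:{T} ∪→ {G,T}; cost 1
[col 0] ADGNQTU: children ADGNT:{G}, QU:{G,T} ∩→ {G}; cost 0
[col 1] AD: children A:{C}, D:{C} ∩→ {C}; cost 0
[col 1] NT: children N:{G}, T:{A} ∪→ {A,G}; cost 1
[col 1] ADNT: children AD:{C}, NT:{A,G} ∪→ {A,C,G}; cost 1
[col 1] ADGNT: children ADNT:{A,C,G}, G:{C} ∩→ {C}; cost 0
[col 1] QU: children Q:{G}, U:{G} ∩→ {G}; cost 0
[col 1] ADGNQTU: children ADGNT:{C}, QU:{G} ∪→ {C,G}; cost 1
[col 2] AD: children A:{A}, D:{A} ∩→ {A}; cost 0
[col 2] NT: children N:{T}, T:{G} ∪→ {G,T}; cost 1
[col 2] ADNT: children AD:{A}, NT:{G,T} ∪→ {A,G,T}; cost 1
[col 2] ADGNT: children ADNT:{A,G,T}, G:{A} ∩→ {A}; cost 0
[col 2] QU: children Q:{C}, U:{A} ∪→ {A,C}; cost 1
[col 2] ADGNQTU: children ADGNT:{A}, QU:{A,C} ∩→ {A}; cost 0
[col 3] AD: children A:{G}, D:{G} ∩→ {G}; cost 0
[col 3] NT: children N:{C}, T:{G} ∪→ {C,G}; cost 1
[col 3] ADNT: children AD:{G}, NT:{C,G} ∩→ {G}; cost 0
[col 3] ADGNT: children ADNT:{G}, G:{C} ∪→ {C,G}; cost 1
[col 3] QU: children Q:{G}, U:{T} ∪→ {G,T}; cost 1
[col 3] ADGNQTU: children ADGNT:{C,G}, QU:{G,T} ∩→ {G}; cost 0
per-site changes: [3, 3, 3, 3]; total = 12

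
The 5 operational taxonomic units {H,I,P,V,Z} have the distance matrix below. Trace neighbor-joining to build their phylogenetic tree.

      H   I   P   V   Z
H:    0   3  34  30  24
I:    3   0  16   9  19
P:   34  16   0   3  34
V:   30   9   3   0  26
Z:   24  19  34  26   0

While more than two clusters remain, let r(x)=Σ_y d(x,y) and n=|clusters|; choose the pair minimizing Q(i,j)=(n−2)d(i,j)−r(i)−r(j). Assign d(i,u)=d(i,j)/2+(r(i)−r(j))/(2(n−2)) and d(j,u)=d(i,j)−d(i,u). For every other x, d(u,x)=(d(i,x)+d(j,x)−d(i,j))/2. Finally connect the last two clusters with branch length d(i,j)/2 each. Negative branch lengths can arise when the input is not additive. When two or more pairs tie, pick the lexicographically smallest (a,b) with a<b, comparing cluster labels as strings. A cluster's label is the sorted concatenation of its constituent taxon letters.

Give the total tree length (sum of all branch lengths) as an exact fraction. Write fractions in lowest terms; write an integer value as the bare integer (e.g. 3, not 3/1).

319/8

step 1: merge (P,V) at d=3, Q=-146; branch lengths P→14/3, V→-5/3; new cluster PV
  updated: d(H,PV)=61/2, d(I,PV)=11, d(PV,Z)=57/2
step 2: merge (H,I) at d=3, Q=-169/2; branch lengths H→61/8, I→-37/8; new cluster HI
  updated: d(HI,PV)=77/4, d(HI,Z)=20
step 3: merge (HI,PV) at d=77/4, Q=-271/4; branch lengths HI→43/8, PV→111/8; new cluster HIPV
  updated: d(HIPV,Z)=117/8
step 4: merge (HIPV,Z) at d=117/8; branch lengths HIPV→117/16, Z→117/16; new cluster HIPVZ
final tree: (((H:61/8,I:-37/8):43/8,(P:14/3,V:-5/3):111/8):117/16,Z:117/16)
total length: 319/8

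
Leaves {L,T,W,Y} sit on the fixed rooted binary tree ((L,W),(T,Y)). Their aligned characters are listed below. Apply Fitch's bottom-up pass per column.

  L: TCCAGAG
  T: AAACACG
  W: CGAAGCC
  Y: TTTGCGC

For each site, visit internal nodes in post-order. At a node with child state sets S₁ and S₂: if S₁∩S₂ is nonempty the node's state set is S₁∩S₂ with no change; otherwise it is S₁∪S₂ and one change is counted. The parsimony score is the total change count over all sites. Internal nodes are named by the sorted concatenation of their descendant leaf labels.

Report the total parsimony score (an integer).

15

LW@0: {T} ∪ {C} = {C,T} (union, +1)
TY@0: {A} ∪ {T} = {A,T} (union, +1)
LTWY@0: {C,T} ∩ {A,T} = {T} (intersection, +0)
LW@1: {C} ∪ {G} = {C,G} (union, +1)
TY@1: {A} ∪ {T} = {A,T} (union, +1)
LTWY@1: {C,G} ∪ {A,T} = {A,C,G,T} (union, +1)
LW@2: {C} ∪ {A} = {A,C} (union, +1)
TY@2: {A} ∪ {T} = {A,T} (union, +1)
LTWY@2: {A,C} ∩ {A,T} = {A} (intersection, +0)
LW@3: {A} ∩ {A} = {A} (intersection, +0)
TY@3: {C} ∪ {G} = {C,G} (union, +1)
LTWY@3: {A} ∪ {C,G} = {A,C,G} (union, +1)
LW@4: {G} ∩ {G} = {G} (intersection, +0)
TY@4: {A} ∪ {C} = {A,C} (union, +1)
LTWY@4: {G} ∪ {A,C} = {A,C,G} (union, +1)
LW@5: {A} ∪ {C} = {A,C} (union, +1)
TY@5: {C} ∪ {G} = {C,G} (union, +1)
LTWY@5: {A,C} ∩ {C,G} = {C} (intersection, +0)
LW@6: {G} ∪ {C} = {C,G} (union, +1)
TY@6: {G} ∪ {C} = {C,G} (union, +1)
LTWY@6: {C,G} ∩ {C,G} = {C,G} (intersection, +0)
per-site changes: [2, 3, 2, 2, 2, 2, 2]; total = 15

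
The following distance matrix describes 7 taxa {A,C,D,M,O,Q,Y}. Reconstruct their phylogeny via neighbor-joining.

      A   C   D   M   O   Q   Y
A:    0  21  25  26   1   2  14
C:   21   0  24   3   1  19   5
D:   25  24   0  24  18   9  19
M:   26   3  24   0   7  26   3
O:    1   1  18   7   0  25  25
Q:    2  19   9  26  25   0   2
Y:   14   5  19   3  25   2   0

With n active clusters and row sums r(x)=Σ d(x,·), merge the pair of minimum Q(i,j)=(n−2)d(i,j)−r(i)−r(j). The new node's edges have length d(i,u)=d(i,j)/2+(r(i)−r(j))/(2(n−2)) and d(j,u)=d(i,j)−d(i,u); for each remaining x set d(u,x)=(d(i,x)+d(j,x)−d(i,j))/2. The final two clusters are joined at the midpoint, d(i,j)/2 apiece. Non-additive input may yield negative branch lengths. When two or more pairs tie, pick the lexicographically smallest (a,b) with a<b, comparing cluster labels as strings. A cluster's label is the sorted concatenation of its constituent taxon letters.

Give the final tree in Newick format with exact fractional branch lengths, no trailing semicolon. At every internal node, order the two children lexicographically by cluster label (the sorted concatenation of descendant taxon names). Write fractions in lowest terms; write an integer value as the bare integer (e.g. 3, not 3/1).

step 1: merge (A,Q) at d=2, Q=-162; branch lengths A→8/5, Q→2/5; new cluster AQ
  updated: d(AQ,C)=19, d(AQ,D)=16, d(AQ,M)=25, d(AQ,O)=12, d(AQ,Y)=7
step 2: merge (AQ,D) at d=16, Q=-116; branch lengths AQ→21/4, D→43/4; new cluster ADQ
  updated: d(ADQ,C)=27/2, d(ADQ,M)=33/2, d(ADQ,O)=7, d(ADQ,Y)=5
step 3: merge (ADQ,Y) at d=5, Q=-65; branch lengths ADQ→19/6, Y→11/6; new cluster ADQY
  updated: d(ADQY,C)=27/4, d(ADQY,M)=29/4, d(ADQY,O)=27/2
step 4: merge (ADQY,M) at d=29/4, Q=-121/4; branch lengths ADQY→99/16, M→17/16; new cluster ADMQY
  updated: d(ADMQY,C)=5/4, d(ADMQY,O)=53/8
step 5: merge (ADMQY,C) at d=5/4, Q=-71/8; branch lengths ADMQY→55/16, C→-35/16; new cluster ACDMQY
  updated: d(ACDMQY,O)=51/16
step 6: merge (ACDMQY,O) at d=51/16; branch lengths ACDMQY→51/32, O→51/32; new cluster ACDMOQY
final tree: ((((((A:8/5,Q:2/5):21/4,D:43/4):19/6,Y:11/6):99/16,M:17/16):55/16,C:-35/16):51/32,O:51/32)
total length: 555/16

((((((A:8/5,Q:2/5):21/4,D:43/4):19/6,Y:11/6):99/16,M:17/16):55/16,C:-35/16):51/32,O:51/32)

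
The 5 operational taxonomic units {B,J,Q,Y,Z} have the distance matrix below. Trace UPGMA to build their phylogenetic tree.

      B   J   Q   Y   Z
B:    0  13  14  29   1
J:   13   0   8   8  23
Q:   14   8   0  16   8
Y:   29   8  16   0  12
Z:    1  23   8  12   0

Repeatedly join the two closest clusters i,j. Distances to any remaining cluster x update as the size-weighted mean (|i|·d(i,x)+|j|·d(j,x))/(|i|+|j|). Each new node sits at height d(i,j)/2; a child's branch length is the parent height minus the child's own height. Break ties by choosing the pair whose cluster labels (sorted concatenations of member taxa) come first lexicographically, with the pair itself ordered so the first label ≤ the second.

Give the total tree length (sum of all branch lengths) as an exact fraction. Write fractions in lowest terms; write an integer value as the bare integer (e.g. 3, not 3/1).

27

step 1: merge (B,Z) at d=1; branch lengths B→1/2, Z→1/2; new cluster BZ
  updated: d(BZ,J)=18, d(BZ,Q)=11, d(BZ,Y)=41/2
step 2: merge (J,Q) at d=8; branch lengths J→4, Q→4; new cluster JQ
  updated: d(BZ,JQ)=29/2, d(JQ,Y)=12
step 3: merge (JQ,Y) at d=12; branch lengths JQ→2, Y→6; new cluster JQY
  updated: d(BZ,JQY)=33/2
step 4: merge (BZ,JQY) at d=33/2; branch lengths BZ→31/4, JQY→9/4; new cluster BJQYZ
final tree: ((B:1/2,Z:1/2):31/4,((J:4,Q:4):2,Y:6):9/4)
total length: 27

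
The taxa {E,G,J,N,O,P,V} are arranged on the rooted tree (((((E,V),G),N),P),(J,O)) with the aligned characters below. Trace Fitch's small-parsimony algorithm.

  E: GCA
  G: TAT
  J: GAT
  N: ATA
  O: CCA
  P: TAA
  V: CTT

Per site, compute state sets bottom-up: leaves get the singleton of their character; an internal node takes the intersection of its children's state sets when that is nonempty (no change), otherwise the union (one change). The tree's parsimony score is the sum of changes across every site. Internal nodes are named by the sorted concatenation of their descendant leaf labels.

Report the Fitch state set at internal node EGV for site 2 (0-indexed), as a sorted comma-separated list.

EV@0: {G} ∪ {C} = {C,G} (union, +1)
EGV@0: {C,G} ∪ {T} = {C,G,T} (union, +1)
EGNV@0: {C,G,T} ∪ {A} = {A,C,G,T} (union, +1)
EGNPV@0: {A,C,G,T} ∩ {T} = {T} (intersection, +0)
JO@0: {G} ∪ {C} = {C,G} (union, +1)
EGJNOPV@0: {T} ∪ {C,G} = {C,G,T} (union, +1)
EV@1: {C} ∪ {T} = {C,T} (union, +1)
EGV@1: {C,T} ∪ {A} = {A,C,T} (union, +1)
EGNV@1: {A,C,T} ∩ {T} = {T} (intersection, +0)
EGNPV@1: {T} ∪ {A} = {A,T} (union, +1)
JO@1: {A} ∪ {C} = {A,C} (union, +1)
EGJNOPV@1: {A,T} ∩ {A,C} = {A} (intersection, +0)
EV@2: {A} ∪ {T} = {A,T} (union, +1)
EGV@2: {A,T} ∩ {T} = {T} (intersection, +0)
EGNV@2: {T} ∪ {A} = {A,T} (union, +1)
EGNPV@2: {A,T} ∩ {A} = {A} (intersection, +0)
JO@2: {T} ∪ {A} = {A,T} (union, +1)
EGJNOPV@2: {A} ∩ {A,T} = {A} (intersection, +0)
per-site changes: [5, 4, 3]; total = 12

T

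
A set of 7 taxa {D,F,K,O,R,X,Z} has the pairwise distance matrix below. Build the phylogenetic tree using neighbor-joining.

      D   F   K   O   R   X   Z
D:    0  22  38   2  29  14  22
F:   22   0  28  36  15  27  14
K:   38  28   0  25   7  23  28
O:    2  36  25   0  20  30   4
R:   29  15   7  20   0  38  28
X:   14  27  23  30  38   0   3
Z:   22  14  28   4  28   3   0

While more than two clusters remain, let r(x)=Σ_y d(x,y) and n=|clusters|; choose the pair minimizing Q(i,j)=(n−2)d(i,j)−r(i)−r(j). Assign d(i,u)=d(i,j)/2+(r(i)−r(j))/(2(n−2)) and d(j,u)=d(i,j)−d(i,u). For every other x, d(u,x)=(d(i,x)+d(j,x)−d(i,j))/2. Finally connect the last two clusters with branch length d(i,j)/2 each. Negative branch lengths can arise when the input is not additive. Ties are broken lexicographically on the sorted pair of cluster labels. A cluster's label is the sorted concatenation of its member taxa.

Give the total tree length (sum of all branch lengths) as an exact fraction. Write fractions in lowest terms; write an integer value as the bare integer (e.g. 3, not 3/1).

1. join K+R (d=7, Q=-251) ⇒ KR; edges |K|=47/10, |R|=23/10
  updated: d(D,KR)=30, d(F,KR)=18, d(KR,O)=19, d(KR,X)=27, d(KR,Z)=49/2
2. join D+O (d=2, Q=-173) ⇒ DO; edges |D|=7/8, |O|=9/8
  updated: d(DO,F)=28, d(DO,KR)=47/2, d(DO,X)=21, d(DO,Z)=12
3. join F+KR (d=18, Q=-126) ⇒ FKR; edges |F|=8, |KR|=10
  updated: d(DO,FKR)=67/4, d(FKR,X)=18, d(FKR,Z)=41/4
4. join DO+FKR (d=67/4, Q=-245/4) ⇒ DFKOR; edges |DO|=153/16, |FKR|=115/16
  updated: d(DFKOR,X)=89/8, d(DFKOR,Z)=11/4
5. join DFKOR+X (d=89/8, Q=-135/8) ⇒ DFKORX; edges |DFKOR|=87/16, |X|=91/16
  updated: d(DFKORX,Z)=-43/16
6. join DFKORX+Z (d=-43/16) ⇒ DFKORXZ; edges |DFKORX|=-43/32, |Z|=-43/32
final tree: ((((D:7/8,O:9/8):153/16,(F:8,(K:47/10,R:23/10):10):115/16):87/16,X:91/16):-43/32,Z:-43/32)
total length: 835/16

835/16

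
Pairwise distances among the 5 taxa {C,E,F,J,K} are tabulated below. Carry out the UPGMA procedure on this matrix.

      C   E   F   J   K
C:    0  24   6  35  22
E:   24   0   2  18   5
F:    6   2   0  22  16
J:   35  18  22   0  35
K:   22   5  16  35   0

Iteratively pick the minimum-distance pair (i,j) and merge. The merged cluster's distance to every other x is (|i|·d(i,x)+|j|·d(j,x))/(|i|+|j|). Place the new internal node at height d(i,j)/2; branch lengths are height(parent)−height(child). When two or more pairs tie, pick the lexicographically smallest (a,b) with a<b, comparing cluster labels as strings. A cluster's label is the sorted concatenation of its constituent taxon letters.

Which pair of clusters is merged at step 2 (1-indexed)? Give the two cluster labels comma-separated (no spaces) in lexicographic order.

EF,K

iteration 1: select E,F (d=2); attach at lengths (1, 1); label the merged cluster EF
  updated: d(C,EF)=15, d(EF,J)=20, d(EF,K)=21/2
iteration 2: select EF,K (d=21/2); attach at lengths (17/4, 21/4); label the merged cluster EFK
  updated: d(C,EFK)=52/3, d(EFK,J)=25
iteration 3: select C,EFK (d=52/3); attach at lengths (26/3, 41/12); label the merged cluster CEFK
  updated: d(CEFK,J)=55/2
iteration 4: select CEFK,J (d=55/2); attach at lengths (61/12, 55/4); label the merged cluster CEFJK
final tree: ((C:26/3,((E:1,F:1):17/4,K:21/4):41/12):61/12,J:55/4)
total length: 509/12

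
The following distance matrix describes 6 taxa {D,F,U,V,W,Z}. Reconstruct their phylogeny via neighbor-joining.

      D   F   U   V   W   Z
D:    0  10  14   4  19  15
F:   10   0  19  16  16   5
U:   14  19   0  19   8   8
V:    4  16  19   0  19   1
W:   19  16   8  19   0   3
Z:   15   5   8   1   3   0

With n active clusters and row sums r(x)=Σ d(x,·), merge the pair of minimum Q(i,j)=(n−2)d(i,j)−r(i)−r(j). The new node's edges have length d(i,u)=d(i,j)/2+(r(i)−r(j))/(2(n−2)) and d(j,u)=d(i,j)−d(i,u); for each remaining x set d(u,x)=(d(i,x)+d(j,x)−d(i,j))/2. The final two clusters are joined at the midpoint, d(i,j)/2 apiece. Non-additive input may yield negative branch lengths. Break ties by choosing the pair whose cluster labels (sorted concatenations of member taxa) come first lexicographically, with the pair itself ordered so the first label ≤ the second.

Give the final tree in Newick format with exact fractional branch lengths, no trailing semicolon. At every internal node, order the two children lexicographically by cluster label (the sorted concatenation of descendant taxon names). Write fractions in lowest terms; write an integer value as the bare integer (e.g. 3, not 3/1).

((((D:19/8,V:13/8):85/16,F:91/16):45/16,(U:59/12,W:37/12):69/16):-45/32,Z:-45/32)

1. join D+V (d=4, Q=-105) ⇒ DV; edges |D|=19/8, |V|=13/8
  updated: d(DV,F)=11, d(DV,U)=29/2, d(DV,W)=17, d(DV,Z)=6
2. join U+W (d=8, Q=-139/2) ⇒ UW; edges |U|=59/12, |W|=37/12
  updated: d(DV,UW)=47/4, d(F,UW)=27/2, d(UW,Z)=3/2
3. join DV+F (d=11, Q=-145/4) ⇒ DFV; edges |DV|=85/16, |F|=91/16
  updated: d(DFV,UW)=57/8, d(DFV,Z)=0
4. join DFV+UW (d=57/8, Q=-69/8) ⇒ DFUVW; edges |DFV|=45/16, |UW|=69/16
  updated: d(DFUVW,Z)=-45/16
5. join DFUVW+Z (d=-45/16) ⇒ DFUVWZ; edges |DFUVW|=-45/32, |Z|=-45/32
final tree: ((((D:19/8,V:13/8):85/16,F:91/16):45/16,(U:59/12,W:37/12):69/16):-45/32,Z:-45/32)
total length: 437/16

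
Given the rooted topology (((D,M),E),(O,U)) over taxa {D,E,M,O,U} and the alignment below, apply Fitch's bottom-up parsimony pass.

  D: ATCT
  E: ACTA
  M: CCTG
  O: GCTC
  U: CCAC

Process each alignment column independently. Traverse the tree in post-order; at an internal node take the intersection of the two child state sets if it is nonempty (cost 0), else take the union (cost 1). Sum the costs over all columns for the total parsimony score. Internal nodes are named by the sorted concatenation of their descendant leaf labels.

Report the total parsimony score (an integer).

DM@0: {A} ∪ {C} = {A,C} (union, +1)
DEM@0: {A,C} ∩ {A} = {A} (intersection, +0)
OU@0: {G} ∪ {C} = {C,G} (union, +1)
DEMOU@0: {A} ∪ {C,G} = {A,C,G} (union, +1)
DM@1: {T} ∪ {C} = {C,T} (union, +1)
DEM@1: {C,T} ∩ {C} = {C} (intersection, +0)
OU@1: {C} ∩ {C} = {C} (intersection, +0)
DEMOU@1: {C} ∩ {C} = {C} (intersection, +0)
DM@2: {C} ∪ {T} = {C,T} (union, +1)
DEM@2: {C,T} ∩ {T} = {T} (intersection, +0)
OU@2: {T} ∪ {A} = {A,T} (union, +1)
DEMOU@2: {T} ∩ {A,T} = {T} (intersection, +0)
DM@3: {T} ∪ {G} = {G,T} (union, +1)
DEM@3: {G,T} ∪ {A} = {A,G,T} (union, +1)
OU@3: {C} ∩ {C} = {C} (intersection, +0)
DEMOU@3: {A,G,T} ∪ {C} = {A,C,G,T} (union, +1)
per-site changes: [3, 1, 2, 3]; total = 9

9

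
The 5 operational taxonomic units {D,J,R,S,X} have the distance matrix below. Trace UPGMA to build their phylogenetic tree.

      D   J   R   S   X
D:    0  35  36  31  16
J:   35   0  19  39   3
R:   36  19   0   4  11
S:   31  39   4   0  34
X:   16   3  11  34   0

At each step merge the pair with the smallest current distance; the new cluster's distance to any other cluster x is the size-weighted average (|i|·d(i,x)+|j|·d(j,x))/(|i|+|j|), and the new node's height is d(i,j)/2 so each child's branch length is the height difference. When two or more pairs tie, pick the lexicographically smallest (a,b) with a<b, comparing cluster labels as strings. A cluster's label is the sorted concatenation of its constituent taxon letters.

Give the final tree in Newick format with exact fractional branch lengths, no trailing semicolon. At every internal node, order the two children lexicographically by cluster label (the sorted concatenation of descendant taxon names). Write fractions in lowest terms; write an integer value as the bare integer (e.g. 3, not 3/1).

((D:51/4,(J:3/2,X:3/2):45/4):17/12,(R:2,S:2):73/6)

iteration 1: select J,X (d=3); attach at lengths (3/2, 3/2); label the merged cluster JX
  updated: d(D,JX)=51/2, d(JX,R)=15, d(JX,S)=73/2
iteration 2: select R,S (d=4); attach at lengths (2, 2); label the merged cluster RS
  updated: d(D,RS)=67/2, d(JX,RS)=103/4
iteration 3: select D,JX (d=51/2); attach at lengths (51/4, 45/4); label the merged cluster DJX
  updated: d(DJX,RS)=85/3
iteration 4: select DJX,RS (d=85/3); attach at lengths (17/12, 73/6); label the merged cluster DJRSX
final tree: ((D:51/4,(J:3/2,X:3/2):45/4):17/12,(R:2,S:2):73/6)
total length: 535/12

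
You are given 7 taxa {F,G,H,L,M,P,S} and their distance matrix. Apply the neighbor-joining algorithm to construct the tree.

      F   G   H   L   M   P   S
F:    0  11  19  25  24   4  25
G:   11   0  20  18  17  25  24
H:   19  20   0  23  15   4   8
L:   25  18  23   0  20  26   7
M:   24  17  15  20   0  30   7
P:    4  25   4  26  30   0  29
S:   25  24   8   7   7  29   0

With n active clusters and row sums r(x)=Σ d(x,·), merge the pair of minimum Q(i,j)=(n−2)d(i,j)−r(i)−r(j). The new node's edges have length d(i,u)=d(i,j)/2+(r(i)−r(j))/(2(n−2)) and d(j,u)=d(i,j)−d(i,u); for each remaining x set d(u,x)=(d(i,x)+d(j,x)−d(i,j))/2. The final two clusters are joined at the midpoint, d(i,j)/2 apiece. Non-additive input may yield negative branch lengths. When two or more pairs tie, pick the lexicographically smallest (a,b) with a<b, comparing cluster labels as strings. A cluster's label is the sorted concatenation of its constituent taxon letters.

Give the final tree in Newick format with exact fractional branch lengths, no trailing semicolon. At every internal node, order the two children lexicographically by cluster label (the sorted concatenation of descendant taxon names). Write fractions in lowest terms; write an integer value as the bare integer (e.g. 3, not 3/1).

(((((F:1,P:3):123/16,H:29/16):151/32,G:273/32):119/32,(L:139/24,S:29/24):135/32):185/64,M:185/64)

iteration 1: select F,P (d=4, Q=-206); attach at lengths (1, 3); label the merged cluster FP
  updated: d(FP,G)=16, d(FP,H)=19/2, d(FP,L)=47/2, d(FP,M)=25, d(FP,S)=25
iteration 2: select FP,H (d=19/2, Q=-273/2); attach at lengths (123/16, 29/16); label the merged cluster FHP
  updated: d(FHP,G)=53/4, d(FHP,L)=37/2, d(FHP,M)=61/4, d(FHP,S)=47/4
iteration 3: select L,S (d=7, Q=-369/4); attach at lengths (139/24, 29/24); label the merged cluster LS
  updated: d(FHP,LS)=93/8, d(G,LS)=35/2, d(LS,M)=10
iteration 4: select FHP,G (d=53/4, Q=-491/8); attach at lengths (151/32, 273/32); label the merged cluster FGHP
  updated: d(FGHP,LS)=127/16, d(FGHP,M)=19/2
iteration 5: select FGHP,LS (d=127/16, Q=-439/16); attach at lengths (119/32, 135/32); label the merged cluster FGHLPS
  updated: d(FGHLPS,M)=185/32
iteration 6: select FGHLPS,M (d=185/32); attach at lengths (185/64, 185/64); label the merged cluster FGHLMPS
final tree: (((((F:1,P:3):123/16,H:29/16):151/32,G:273/32):119/32,(L:139/24,S:29/24):135/32):185/64,M:185/64)
total length: 1519/32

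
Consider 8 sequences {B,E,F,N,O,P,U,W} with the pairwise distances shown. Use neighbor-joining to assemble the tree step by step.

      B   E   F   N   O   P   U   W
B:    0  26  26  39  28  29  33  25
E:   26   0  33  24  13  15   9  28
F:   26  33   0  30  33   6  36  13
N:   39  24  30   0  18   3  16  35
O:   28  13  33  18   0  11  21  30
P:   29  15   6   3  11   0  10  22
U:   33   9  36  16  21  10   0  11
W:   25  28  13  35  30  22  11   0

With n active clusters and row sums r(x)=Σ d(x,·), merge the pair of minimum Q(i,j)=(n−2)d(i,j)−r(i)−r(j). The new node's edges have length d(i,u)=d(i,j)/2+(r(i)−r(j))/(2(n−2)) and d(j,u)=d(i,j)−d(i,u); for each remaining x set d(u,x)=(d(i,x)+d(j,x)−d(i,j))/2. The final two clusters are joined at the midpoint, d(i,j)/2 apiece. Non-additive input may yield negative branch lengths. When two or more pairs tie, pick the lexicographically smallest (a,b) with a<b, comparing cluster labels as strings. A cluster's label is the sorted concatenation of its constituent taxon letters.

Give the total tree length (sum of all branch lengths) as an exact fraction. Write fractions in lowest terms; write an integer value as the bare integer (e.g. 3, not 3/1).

1. join F+W (d=13, Q=-263) ⇒ FW; edges |F|=91/12, |W|=65/12
  updated: d(B,FW)=19, d(E,FW)=24, d(FW,N)=26, d(FW,O)=25, d(FW,P)=15/2, d(FW,U)=17
2. join B+FW (d=19, Q=-395/2) ⇒ BFW; edges |B|=301/20, |FW|=79/20
  updated: d(BFW,E)=31/2, d(BFW,N)=23, d(BFW,O)=17, d(BFW,P)=35/4, d(BFW,U)=31/2
3. join N+P (d=3, Q=-479/4) ⇒ NP; edges |N|=193/32, |P|=-97/32
  updated: d(BFW,NP)=115/8, d(E,NP)=18, d(NP,O)=13, d(NP,U)=23/2
4. join E+U (d=9, Q=-171/2) ⇒ EU; edges |E|=17/4, |U|=19/4
  updated: d(BFW,EU)=11, d(EU,NP)=41/4, d(EU,O)=25/2
5. join BFW+EU (d=11, Q=-433/8) ⇒ BEFUW; edges |BFW|=245/32, |EU|=107/32
  updated: d(BEFUW,NP)=109/16, d(BEFUW,O)=37/4
6. join BEFUW+NP (d=109/16, Q=-465/16) ⇒ BEFNPUW; edges |BEFUW|=49/32, |NP|=169/32
  updated: d(BEFNPUW,O)=247/32
7. join BEFNPUW+O (d=247/32) ⇒ BEFNOPUW; edges |BEFNPUW|=247/64, |O|=247/64
final tree: ((((B:301/20,(F:91/12,W:65/12):79/20):245/32,(E:17/4,U:19/4):107/32):49/32,(N:193/32,P:-97/32):169/32):247/64,O:247/64)
total length: 2225/32

2225/32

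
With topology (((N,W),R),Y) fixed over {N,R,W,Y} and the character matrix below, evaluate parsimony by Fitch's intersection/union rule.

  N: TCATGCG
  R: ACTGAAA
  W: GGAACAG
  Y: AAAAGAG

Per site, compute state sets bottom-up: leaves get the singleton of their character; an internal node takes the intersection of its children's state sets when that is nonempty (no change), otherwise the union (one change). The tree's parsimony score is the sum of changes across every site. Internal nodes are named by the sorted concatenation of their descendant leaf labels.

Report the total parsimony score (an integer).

11

site 0, node NW: N={T} ∪ W={G} → {G,T} (+1)
site 0, node NRW: NW={G,T} ∪ R={A} → {A,G,T} (+1)
site 0, node NRWY: NRW={A,G,T} ∩ Y={A} → {A} (+0)
site 1, node NW: N={C} ∪ W={G} → {C,G} (+1)
site 1, node NRW: NW={C,G} ∩ R={C} → {C} (+0)
site 1, node NRWY: NRW={C} ∪ Y={A} → {A,C} (+1)
site 2, node NW: N={A} ∩ W={A} → {A} (+0)
site 2, node NRW: NW={A} ∪ R={T} → {A,T} (+1)
site 2, node NRWY: NRW={A,T} ∩ Y={A} → {A} (+0)
site 3, node NW: N={T} ∪ W={A} → {A,T} (+1)
site 3, node NRW: NW={A,T} ∪ R={G} → {A,G,T} (+1)
site 3, node NRWY: NRW={A,G,T} ∩ Y={A} → {A} (+0)
site 4, node NW: N={G} ∪ W={C} → {C,G} (+1)
site 4, node NRW: NW={C,G} ∪ R={A} → {A,C,G} (+1)
site 4, node NRWY: NRW={A,C,G} ∩ Y={G} → {G} (+0)
site 5, node NW: N={C} ∪ W={A} → {A,C} (+1)
site 5, node NRW: NW={A,C} ∩ R={A} → {A} (+0)
site 5, node NRWY: NRW={A} ∩ Y={A} → {A} (+0)
site 6, node NW: N={G} ∩ W={G} → {G} (+0)
site 6, node NRW: NW={G} ∪ R={A} → {A,G} (+1)
site 6, node NRWY: NRW={A,G} ∩ Y={G} → {G} (+0)
per-site changes: [2, 2, 1, 2, 2, 1, 1]; total = 11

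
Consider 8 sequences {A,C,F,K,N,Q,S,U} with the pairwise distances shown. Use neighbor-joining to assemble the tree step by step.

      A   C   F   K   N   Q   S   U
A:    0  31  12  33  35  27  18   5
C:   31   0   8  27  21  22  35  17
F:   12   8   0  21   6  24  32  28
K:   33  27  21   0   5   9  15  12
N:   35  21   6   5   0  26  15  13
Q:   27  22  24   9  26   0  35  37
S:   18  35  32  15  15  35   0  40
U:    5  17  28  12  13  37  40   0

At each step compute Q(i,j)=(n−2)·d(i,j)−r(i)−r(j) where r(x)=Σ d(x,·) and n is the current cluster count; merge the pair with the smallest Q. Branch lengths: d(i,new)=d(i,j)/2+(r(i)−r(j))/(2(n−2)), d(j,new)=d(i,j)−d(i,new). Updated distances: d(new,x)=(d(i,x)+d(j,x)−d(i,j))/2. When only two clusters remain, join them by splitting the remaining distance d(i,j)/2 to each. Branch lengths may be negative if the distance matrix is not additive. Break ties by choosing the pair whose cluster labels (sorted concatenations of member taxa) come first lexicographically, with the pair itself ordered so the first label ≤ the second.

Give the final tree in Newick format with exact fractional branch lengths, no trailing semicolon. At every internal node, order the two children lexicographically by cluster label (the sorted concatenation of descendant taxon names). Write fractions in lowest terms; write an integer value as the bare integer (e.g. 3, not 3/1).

step 1: merge (A,U) at d=5, Q=-283; branch lengths A→13/4, U→7/4; new cluster AU
  updated: d(AU,C)=43/2, d(AU,F)=35/2, d(AU,K)=20, d(AU,N)=43/2, d(AU,Q)=59/2, d(AU,S)=53/2
step 2: merge (C,F) at d=8, Q=-203; branch lengths C→33/5, F→7/5; new cluster CF
  updated: d(AU,CF)=31/2, d(CF,K)=20, d(CF,N)=19/2, d(CF,Q)=19, d(CF,S)=59/2
step 3: merge (K,Q) at d=9, Q=-303/2; branch lengths K→-27/16, Q→171/16; new cluster KQ
  updated: d(AU,KQ)=81/4, d(CF,KQ)=15, d(KQ,N)=11, d(KQ,S)=41/2
step 4: merge (AU,CF) at d=31/2, Q=-427/4; branch lengths AU→81/8, CF→43/8; new cluster ACFU
  updated: d(ACFU,KQ)=79/8, d(ACFU,N)=31/4, d(ACFU,S)=81/4
step 5: merge (ACFU,KQ) at d=79/8, Q=-119/2; branch lengths ACFU→65/16, KQ→93/16; new cluster ACFKQU
  updated: d(ACFKQU,N)=71/16, d(ACFKQU,S)=247/16
step 6: merge (ACFKQU,N) at d=71/16, Q=-279/8; branch lengths ACFKQU→39/16, N→2; new cluster ACFKNQU
  updated: d(ACFKNQU,S)=13
step 7: merge (ACFKNQU,S) at d=13; branch lengths ACFKNQU→13/2, S→13/2; new cluster ACFKNQSU
final tree: (((((A:13/4,U:7/4):81/8,(C:33/5,F:7/5):43/8):65/16,(K:-27/16,Q:171/16):93/16):39/16,N:2):13/2,S:13/2)
total length: 1037/16

(((((A:13/4,U:7/4):81/8,(C:33/5,F:7/5):43/8):65/16,(K:-27/16,Q:171/16):93/16):39/16,N:2):13/2,S:13/2)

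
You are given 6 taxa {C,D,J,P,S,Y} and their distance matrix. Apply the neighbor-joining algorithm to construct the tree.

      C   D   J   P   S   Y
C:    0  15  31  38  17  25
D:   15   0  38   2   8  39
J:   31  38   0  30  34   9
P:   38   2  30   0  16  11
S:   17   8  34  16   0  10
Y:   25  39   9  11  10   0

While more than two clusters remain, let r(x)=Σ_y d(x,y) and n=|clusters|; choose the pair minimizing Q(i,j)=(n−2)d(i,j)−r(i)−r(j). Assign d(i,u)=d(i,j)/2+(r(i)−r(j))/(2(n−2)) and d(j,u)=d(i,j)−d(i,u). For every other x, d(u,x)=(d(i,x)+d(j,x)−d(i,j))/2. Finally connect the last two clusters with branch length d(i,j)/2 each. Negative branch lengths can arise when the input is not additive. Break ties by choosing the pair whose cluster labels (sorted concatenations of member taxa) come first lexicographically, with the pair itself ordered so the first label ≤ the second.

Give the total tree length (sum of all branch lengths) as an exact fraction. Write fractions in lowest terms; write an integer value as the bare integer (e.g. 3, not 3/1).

197/4

iteration 1: select J,Y (d=9, Q=-200); attach at lengths (21/2, -3/2); label the merged cluster JY
  updated: d(C,JY)=47/2, d(D,JY)=34, d(JY,P)=16, d(JY,S)=35/2
iteration 2: select D,P (d=2, Q=-125); attach at lengths (-7/6, 19/6); label the merged cluster DP
  updated: d(C,DP)=51/2, d(DP,JY)=24, d(DP,S)=11
iteration 3: select C,JY (d=47/2, Q=-84); attach at lengths (12, 23/2); label the merged cluster CJY
  updated: d(CJY,DP)=13, d(CJY,S)=11/2
iteration 4: select CJY,DP (d=13, Q=-59/2); attach at lengths (15/4, 37/4); label the merged cluster CDJPY
  updated: d(CDJPY,S)=7/4
iteration 5: select CDJPY,S (d=7/4); attach at lengths (7/8, 7/8); label the merged cluster CDJPSY
final tree: (((C:12,(J:21/2,Y:-3/2):23/2):15/4,(D:-7/6,P:19/6):37/4):7/8,S:7/8)
total length: 197/4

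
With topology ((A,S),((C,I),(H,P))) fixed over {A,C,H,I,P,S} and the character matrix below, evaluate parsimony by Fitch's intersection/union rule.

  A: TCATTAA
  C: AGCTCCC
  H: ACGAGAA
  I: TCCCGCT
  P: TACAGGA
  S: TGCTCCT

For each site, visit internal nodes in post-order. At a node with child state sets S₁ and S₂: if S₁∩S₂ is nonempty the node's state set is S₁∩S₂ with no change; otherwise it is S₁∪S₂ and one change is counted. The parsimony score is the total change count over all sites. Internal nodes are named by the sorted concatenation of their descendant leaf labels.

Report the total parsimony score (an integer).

18

site 0, node AS: A={T} ∩ S={T} → {T} (+0)
site 0, node CI: C={A} ∪ I={T} → {A,T} (+1)
site 0, node HP: H={A} ∪ P={T} → {A,T} (+1)
site 0, node CHIP: CI={A,T} ∩ HP={A,T} → {A,T} (+0)
site 0, node ACHIPS: AS={T} ∩ CHIP={A,T} → {T} (+0)
site 1, node AS: A={C} ∪ S={G} → {C,G} (+1)
site 1, node CI: C={G} ∪ I={C} → {C,G} (+1)
site 1, node HP: H={C} ∪ P={A} → {A,C} (+1)
site 1, node CHIP: CI={C,G} ∩ HP={A,C} → {C} (+0)
site 1, node ACHIPS: AS={C,G} ∩ CHIP={C} → {C} (+0)
site 2, node AS: A={A} ∪ S={C} → {A,C} (+1)
site 2, node CI: C={C} ∩ I={C} → {C} (+0)
site 2, node HP: H={G} ∪ P={C} → {C,G} (+1)
site 2, node CHIP: CI={C} ∩ HP={C,G} → {C} (+0)
site 2, node ACHIPS: AS={A,C} ∩ CHIP={C} → {C} (+0)
site 3, node AS: A={T} ∩ S={T} → {T} (+0)
site 3, node CI: C={T} ∪ I={C} → {C,T} (+1)
site 3, node HP: H={A} ∩ P={A} → {A} (+0)
site 3, node CHIP: CI={C,T} ∪ HP={A} → {A,C,T} (+1)
site 3, node ACHIPS: AS={T} ∩ CHIP={A,C,T} → {T} (+0)
site 4, node AS: A={T} ∪ S={C} → {C,T} (+1)
site 4, node CI: C={C} ∪ I={G} → {C,G} (+1)
site 4, node HP: H={G} ∩ P={G} → {G} (+0)
site 4, node CHIP: CI={C,G} ∩ HP={G} → {G} (+0)
site 4, node ACHIPS: AS={C,T} ∪ CHIP={G} → {C,G,T} (+1)
site 5, node AS: A={A} ∪ S={C} → {A,C} (+1)
site 5, node CI: C={C} ∩ I={C} → {C} (+0)
site 5, node HP: H={A} ∪ P={G} → {A,G} (+1)
site 5, node CHIP: CI={C} ∪ HP={A,G} → {A,C,G} (+1)
site 5, node ACHIPS: AS={A,C} ∩ CHIP={A,C,G} → {A,C} (+0)
site 6, node AS: A={A} ∪ S={T} → {A,T} (+1)
site 6, node CI: C={C} ∪ I={T} → {C,T} (+1)
site 6, node HP: H={A} ∩ P={A} → {A} (+0)
site 6, node CHIP: CI={C,T} ∪ HP={A} → {A,C,T} (+1)
site 6, node ACHIPS: AS={A,T} ∩ CHIP={A,C,T} → {A,T} (+0)
per-site changes: [2, 3, 2, 2, 3, 3, 3]; total = 18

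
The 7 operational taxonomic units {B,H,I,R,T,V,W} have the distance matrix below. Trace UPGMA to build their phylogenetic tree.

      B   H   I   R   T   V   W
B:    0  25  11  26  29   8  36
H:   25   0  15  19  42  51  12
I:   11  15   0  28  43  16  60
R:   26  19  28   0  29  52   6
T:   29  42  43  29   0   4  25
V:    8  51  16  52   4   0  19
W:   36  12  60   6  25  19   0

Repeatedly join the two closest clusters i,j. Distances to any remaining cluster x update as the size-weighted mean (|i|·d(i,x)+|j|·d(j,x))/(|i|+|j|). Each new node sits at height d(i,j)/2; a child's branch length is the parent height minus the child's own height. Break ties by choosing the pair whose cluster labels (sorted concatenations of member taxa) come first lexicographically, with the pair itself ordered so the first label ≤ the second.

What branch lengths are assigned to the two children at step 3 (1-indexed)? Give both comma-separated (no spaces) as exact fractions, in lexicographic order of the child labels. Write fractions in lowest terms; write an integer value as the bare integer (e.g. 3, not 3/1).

iteration 1: select T,V (d=4); attach at lengths (2, 2); label the merged cluster TV
  updated: d(B,TV)=37/2, d(H,TV)=93/2, d(I,TV)=59/2, d(R,TV)=81/2, d(TV,W)=22
iteration 2: select R,W (d=6); attach at lengths (3, 3); label the merged cluster RW
  updated: d(B,RW)=31, d(H,RW)=31/2, d(I,RW)=44, d(RW,TV)=125/4
iteration 3: select B,I (d=11); attach at lengths (11/2, 11/2); label the merged cluster BI
  updated: d(BI,H)=20, d(BI,RW)=75/2, d(BI,TV)=24
iteration 4: select H,RW (d=31/2); attach at lengths (31/4, 19/4); label the merged cluster HRW
  updated: d(BI,HRW)=95/3, d(HRW,TV)=109/3
iteration 5: select BI,TV (d=24); attach at lengths (13/2, 10); label the merged cluster BITV
  updated: d(BITV,HRW)=34
iteration 6: select BITV,HRW (d=34); attach at lengths (5, 37/4); label the merged cluster BHIRTVW
final tree: (((B:11/2,I:11/2):13/2,(T:2,V:2):10):5,(H:31/4,(R:3,W:3):19/4):37/4)
total length: 257/4

11/2,11/2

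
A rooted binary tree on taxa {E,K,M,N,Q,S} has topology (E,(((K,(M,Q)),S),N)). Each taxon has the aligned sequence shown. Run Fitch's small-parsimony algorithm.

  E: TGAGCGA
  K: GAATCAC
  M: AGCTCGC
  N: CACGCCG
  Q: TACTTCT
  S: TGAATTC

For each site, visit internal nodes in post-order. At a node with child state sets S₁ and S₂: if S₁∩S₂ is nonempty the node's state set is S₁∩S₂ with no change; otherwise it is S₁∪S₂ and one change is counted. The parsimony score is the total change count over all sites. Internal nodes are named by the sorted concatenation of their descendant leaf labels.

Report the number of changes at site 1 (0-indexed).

MQ@0: {A} ∪ {T} = {A,T} (union, +1)
KMQ@0: {G} ∪ {A,T} = {A,G,T} (union, +1)
KMQS@0: {A,G,T} ∩ {T} = {T} (intersection, +0)
KMNQS@0: {T} ∪ {C} = {C,T} (union, +1)
EKMNQS@0: {T} ∩ {C,T} = {T} (intersection, +0)
MQ@1: {G} ∪ {A} = {A,G} (union, +1)
KMQ@1: {A} ∩ {A,G} = {A} (intersection, +0)
KMQS@1: {A} ∪ {G} = {A,G} (union, +1)
KMNQS@1: {A,G} ∩ {A} = {A} (intersection, +0)
EKMNQS@1: {G} ∪ {A} = {A,G} (union, +1)
MQ@2: {C} ∩ {C} = {C} (intersection, +0)
KMQ@2: {A} ∪ {C} = {A,C} (union, +1)
KMQS@2: {A,C} ∩ {A} = {A} (intersection, +0)
KMNQS@2: {A} ∪ {C} = {A,C} (union, +1)
EKMNQS@2: {A} ∩ {A,C} = {A} (intersection, +0)
MQ@3: {T} ∩ {T} = {T} (intersection, +0)
KMQ@3: {T} ∩ {T} = {T} (intersection, +0)
KMQS@3: {T} ∪ {A} = {A,T} (union, +1)
KMNQS@3: {A,T} ∪ {G} = {A,G,T} (union, +1)
EKMNQS@3: {G} ∩ {A,G,T} = {G} (intersection, +0)
MQ@4: {C} ∪ {T} = {C,T} (union, +1)
KMQ@4: {C} ∩ {C,T} = {C} (intersection, +0)
KMQS@4: {C} ∪ {T} = {C,T} (union, +1)
KMNQS@4: {C,T} ∩ {C} = {C} (intersection, +0)
EKMNQS@4: {C} ∩ {C} = {C} (intersection, +0)
MQ@5: {G} ∪ {C} = {C,G} (union, +1)
KMQ@5: {A} ∪ {C,G} = {A,C,G} (union, +1)
KMQS@5: {A,C,G} ∪ {T} = {A,C,G,T} (union, +1)
KMNQS@5: {A,C,G,T} ∩ {C} = {C} (intersection, +0)
EKMNQS@5: {G} ∪ {C} = {C,G} (union, +1)
MQ@6: {C} ∪ {T} = {C,T} (union, +1)
KMQ@6: {C} ∩ {C,T} = {C} (intersection, +0)
KMQS@6: {C} ∩ {C} = {C} (intersection, +0)
KMNQS@6: {C} ∪ {G} = {C,G} (union, +1)
EKMNQS@6: {A} ∪ {C,G} = {A,C,G} (union, +1)
per-site changes: [3, 3, 2, 2, 2, 4, 3]; total = 19

3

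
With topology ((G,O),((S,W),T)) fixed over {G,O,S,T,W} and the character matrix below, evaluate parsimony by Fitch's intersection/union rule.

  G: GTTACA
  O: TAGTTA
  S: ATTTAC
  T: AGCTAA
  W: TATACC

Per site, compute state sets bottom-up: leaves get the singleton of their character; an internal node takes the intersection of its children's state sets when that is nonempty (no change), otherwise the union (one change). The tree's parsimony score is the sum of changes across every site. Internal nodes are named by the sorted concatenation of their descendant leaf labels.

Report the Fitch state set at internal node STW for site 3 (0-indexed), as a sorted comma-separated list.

T

[col 0] GO: children G:{G}, O:{T} ∪→ {G,T}; cost 1
[col 0] SW: children S:{A}, W:{T} ∪→ {A,T}; cost 1
[col 0] STW: children SW:{A,T}, T:{A} ∩→ {A}; cost 0
[col 0] GOSTW: children GO:{G,T}, STW:{A} ∪→ {A,G,T}; cost 1
[col 1] GO: children G:{T}, O:{A} ∪→ {A,T}; cost 1
[col 1] SW: children S:{T}, W:{A} ∪→ {A,T}; cost 1
[col 1] STW: children SW:{A,T}, T:{G} ∪→ {A,G,T}; cost 1
[col 1] GOSTW: children GO:{A,T}, STW:{A,G,T} ∩→ {A,T}; cost 0
[col 2] GO: children G:{T}, O:{G} ∪→ {G,T}; cost 1
[col 2] SW: children S:{T}, W:{T} ∩→ {T}; cost 0
[col 2] STW: children SW:{T}, T:{C} ∪→ {C,T}; cost 1
[col 2] GOSTW: children GO:{G,T}, STW:{C,T} ∩→ {T}; cost 0
[col 3] GO: children G:{A}, O:{T} ∪→ {A,T}; cost 1
[col 3] SW: children S:{T}, W:{A} ∪→ {A,T}; cost 1
[col 3] STW: children SW:{A,T}, T:{T} ∩→ {T}; cost 0
[col 3] GOSTW: children GO:{A,T}, STW:{T} ∩→ {T}; cost 0
[col 4] GO: children G:{C}, O:{T} ∪→ {C,T}; cost 1
[col 4] SW: children S:{A}, W:{C} ∪→ {A,C}; cost 1
[col 4] STW: children SW:{A,C}, T:{A} ∩→ {A}; cost 0
[col 4] GOSTW: children GO:{C,T}, STW:{A} ∪→ {A,C,T}; cost 1
[col 5] GO: children G:{A}, O:{A} ∩→ {A}; cost 0
[col 5] SW: children S:{C}, W:{C} ∩→ {C}; cost 0
[col 5] STW: children SW:{C}, T:{A} ∪→ {A,C}; cost 1
[col 5] GOSTW: children GO:{A}, STW:{A,C} ∩→ {A}; cost 0
per-site changes: [3, 3, 2, 2, 3, 1]; total = 14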